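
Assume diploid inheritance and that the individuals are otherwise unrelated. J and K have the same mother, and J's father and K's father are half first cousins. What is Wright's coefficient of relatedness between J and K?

Relatedness sums over independent paths through distinct common ancestors.
J and K are related in two ways: half-sibs through their shared mother (r = 1/4) and half second cousins through their fathers (r = 1/64).
r = 1/4 + 1/64 = 0.265625.

0.265625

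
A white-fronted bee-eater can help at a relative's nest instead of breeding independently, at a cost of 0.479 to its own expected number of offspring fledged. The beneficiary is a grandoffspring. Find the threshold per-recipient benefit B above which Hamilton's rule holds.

1.916

r to a grandoffspring = 0.25 (two parent–offspring links: r = (1/2)^2 = 1/4).
Hamilton's rule with n recipients of equal r: n·r·B > C, so B > C/(n·r) = 0.479/(1·0.25) = 1.916.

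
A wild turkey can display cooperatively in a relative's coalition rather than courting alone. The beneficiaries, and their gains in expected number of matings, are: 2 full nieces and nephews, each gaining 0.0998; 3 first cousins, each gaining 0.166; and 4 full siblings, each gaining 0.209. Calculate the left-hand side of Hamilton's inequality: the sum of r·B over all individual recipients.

r to a full niece or nephew = 0.25 (full aunt/uncle↔niece/nephew: two paths of length 3 through the shared grandparent pair: r = 2·(1/2)^3 = 1/4).
r to a first cousin = 1/8 (first cousins share one grandparent pair — two paths of length 4: r = 2·(1/2)^4 = 1/8).
r to a full sibling = 1/2 (full sibs share both parents — two paths of length 2: r = 2·(1/2)^2 = 1/2).
Summing one r·B term per recipient: 2·0.25·0.0998 + 3·0.125·0.166 + 4·0.5·0.209 = 0.53015.

0.53015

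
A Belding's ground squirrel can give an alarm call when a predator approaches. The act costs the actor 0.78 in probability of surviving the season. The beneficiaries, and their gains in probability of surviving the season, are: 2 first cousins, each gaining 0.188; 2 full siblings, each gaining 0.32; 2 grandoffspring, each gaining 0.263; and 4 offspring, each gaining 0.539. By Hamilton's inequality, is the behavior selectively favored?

Hamilton's rule: the trait is favored when the sum of r·B over every recipient exceeds the actor's cost C.
r to a first cousin = 0.125 (first cousins share one grandparent pair — two paths of length 4: r = 2·(1/2)^4 = 1/8).
r to a full sibling = 0.5 (full sibs share both parents — two paths of length 2: r = 2·(1/2)^2 = 1/2).
r to a grandoffspring = 0.25 (two parent–offspring links: r = (1/2)^2 = 1/4).
r to an offspring = 0.5 (one parent–offspring link: r = (1/2)^1 = 1/2).
Summing one r·B term per recipient: 2·0.125·0.188 + 2·0.5·0.32 + 2·0.25·0.263 + 4·0.5·0.539 = 1.5765.
1.5765 > 0.78: the indirect benefit exceeds the cost.

Yes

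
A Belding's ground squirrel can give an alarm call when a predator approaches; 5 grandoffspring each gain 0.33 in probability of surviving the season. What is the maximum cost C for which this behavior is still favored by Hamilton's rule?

0.4125

r to a grandoffspring = 0.25 (two parent–offspring links: r = (1/2)^2 = 1/4).
Hamilton's rule: n·r·B > C, so the trait is favored while C < n·r·B = 5·0.25·0.33 = 0.4125.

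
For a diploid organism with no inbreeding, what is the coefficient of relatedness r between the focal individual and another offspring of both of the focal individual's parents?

0.5

Each parent–offspring link contributes a factor of 1/2, and independent paths through distinct common ancestors add.
Full sibs share both parents — two paths of length 2: r = 2·(1/2)^2 = 1/2.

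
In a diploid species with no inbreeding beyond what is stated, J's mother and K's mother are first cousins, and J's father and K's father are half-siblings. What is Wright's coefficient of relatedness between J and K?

With two independent routes of shared ancestry, r is the sum of the two contributions.
J and K are related in two ways: second cousins through their mothers (r = 1/32) and half first cousins through their fathers (r = 1/16).
r = 1/32 + 1/16 = 0.09375.

0.09375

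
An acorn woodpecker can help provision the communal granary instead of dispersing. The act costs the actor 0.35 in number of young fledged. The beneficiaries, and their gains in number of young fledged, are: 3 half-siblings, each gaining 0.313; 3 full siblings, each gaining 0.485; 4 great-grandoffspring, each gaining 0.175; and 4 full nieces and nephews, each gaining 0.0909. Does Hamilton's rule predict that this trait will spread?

Yes

Hamilton's rule: the trait is favored when the sum of r·B over every recipient exceeds the actor's cost C.
r to a half-sibling = 1/4 (half-sibs share one parent — one path of length 2: r = (1/2)^2 = 1/4).
r to a full sibling = 1/2 (full sibs share both parents — two paths of length 2: r = 2·(1/2)^2 = 1/2).
r to a great-grandoffspring = 0.125 (three parent–offspring links: r = (1/2)^3 = 1/8).
r to a full niece or nephew = 1/4 (full aunt/uncle↔niece/nephew: two paths of length 3 through the shared grandparent pair: r = 2·(1/2)^3 = 1/4).
Summing one r·B term per recipient: 3·0.25·0.313 + 3·0.5·0.485 + 4·0.125·0.175 + 4·0.25·0.0909 = 1.14065.
1.14065 > 0.35: the indirect benefit exceeds the cost.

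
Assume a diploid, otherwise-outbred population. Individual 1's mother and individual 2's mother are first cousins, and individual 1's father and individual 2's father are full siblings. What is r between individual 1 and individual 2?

0.15625

With two independent routes of shared ancestry, r is the sum of the two contributions.
Individual 1 and individual 2 are related in two ways: second cousins through their mothers (r = 1/32) and first cousins through their fathers (r = 1/8).
r = 1/32 + 1/8 = 0.15625.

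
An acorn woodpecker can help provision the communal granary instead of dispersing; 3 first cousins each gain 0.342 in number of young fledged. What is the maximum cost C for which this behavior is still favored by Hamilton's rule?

r to a first cousin = 0.125 (first cousins share one grandparent pair — two paths of length 4: r = 2·(1/2)^4 = 1/8).
Hamilton's rule: n·r·B > C, so the trait is favored while C < n·r·B = 3·0.125·0.342 = 0.12825.

0.12825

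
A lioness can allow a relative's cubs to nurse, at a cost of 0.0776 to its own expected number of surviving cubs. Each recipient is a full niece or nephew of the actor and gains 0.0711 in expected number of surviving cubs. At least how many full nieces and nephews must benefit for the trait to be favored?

r to a full niece or nephew = 1/4 (full aunt/uncle↔niece/nephew: two paths of length 3 through the shared grandparent pair: r = 2·(1/2)^3 = 1/4).
Hamilton's rule: n·r·B > C  ⇒  n > C/(r·B) = 0.0776/(0.25·0.0711) = 4.366.
The smallest integer exceeding 4.366 is 5.

5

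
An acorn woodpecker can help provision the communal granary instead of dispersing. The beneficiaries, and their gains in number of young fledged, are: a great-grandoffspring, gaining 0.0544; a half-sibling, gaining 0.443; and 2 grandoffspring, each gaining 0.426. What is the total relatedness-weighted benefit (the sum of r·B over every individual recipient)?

r to a great-grandoffspring = 1/8 (three parent–offspring links: r = (1/2)^3 = 1/8).
r to a half-sibling = 0.25 (half-sibs share one parent — one path of length 2: r = (1/2)^2 = 1/4).
r to a grandoffspring = 1/4 (two parent–offspring links: r = (1/2)^2 = 1/4).
Summing one r·B term per recipient: 1·0.125·0.0544 + 1·0.25·0.443 + 2·0.25·0.426 = 0.33055.

0.33055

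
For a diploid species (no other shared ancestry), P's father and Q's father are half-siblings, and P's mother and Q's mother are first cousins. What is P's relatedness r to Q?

Independent pedigree routes through distinct common ancestors add.
P and Q are related in two ways: half first cousins through their fathers (r = 1/16) and second cousins through their mothers (r = 1/32).
r = 1/16 + 1/32 = 0.09375.

0.09375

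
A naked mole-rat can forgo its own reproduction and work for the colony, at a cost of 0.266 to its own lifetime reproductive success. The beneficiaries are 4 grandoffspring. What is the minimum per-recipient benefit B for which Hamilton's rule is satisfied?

0.266

r to a grandoffspring = 0.25 (two parent–offspring links: r = (1/2)^2 = 1/4).
Hamilton's rule with n recipients of equal r: n·r·B > C, so B > C/(n·r) = 0.266/(4·0.25) = 0.266.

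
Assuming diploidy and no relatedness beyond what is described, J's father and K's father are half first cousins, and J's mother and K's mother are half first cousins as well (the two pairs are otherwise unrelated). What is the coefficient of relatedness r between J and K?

Independent pedigree routes through distinct common ancestors add.
J and K are related in two ways: half second cousins through their fathers (r = 1/64) and half second cousins through their mothers (r = 1/64).
r = 1/64 + 1/64 = 1/32 = 0.03125.

0.03125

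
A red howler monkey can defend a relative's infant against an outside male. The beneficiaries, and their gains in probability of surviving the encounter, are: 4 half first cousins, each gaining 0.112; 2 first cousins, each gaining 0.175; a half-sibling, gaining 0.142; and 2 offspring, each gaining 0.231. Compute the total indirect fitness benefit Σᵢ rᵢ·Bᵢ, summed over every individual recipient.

r to a half first cousin = 0.0625 (half first cousins share one grandparent — one path of length 4: r = (1/2)^4 = 1/16).
r to a first cousin = 0.125 (first cousins share one grandparent pair — two paths of length 4: r = 2·(1/2)^4 = 1/8).
r to a half-sibling = 1/4 (half-sibs share one parent — one path of length 2: r = (1/2)^2 = 1/4).
r to an offspring = 0.5 (one parent–offspring link: r = (1/2)^1 = 1/2).
Summing one r·B term per recipient: 4·0.0625·0.112 + 2·0.125·0.175 + 1·0.25·0.142 + 2·0.5·0.231 = 0.33825.

0.33825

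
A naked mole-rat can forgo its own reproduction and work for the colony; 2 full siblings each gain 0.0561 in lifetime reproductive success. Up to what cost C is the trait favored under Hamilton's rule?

0.0561

r to a full sibling = 1/2 (full sibs share both parents — two paths of length 2: r = 2·(1/2)^2 = 1/2).
Hamilton's rule: n·r·B > C, so the trait is favored while C < n·r·B = 2·0.5·0.0561 = 0.0561.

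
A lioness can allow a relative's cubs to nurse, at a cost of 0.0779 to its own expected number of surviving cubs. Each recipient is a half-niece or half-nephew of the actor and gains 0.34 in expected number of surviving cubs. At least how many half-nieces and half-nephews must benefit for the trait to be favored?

r to a half-niece or half-nephew = 1/8 (half-aunt/uncle↔niece/nephew: one path of length 3: r = (1/2)^3 = 1/8).
Hamilton's rule: n·r·B > C  ⇒  n > C/(r·B) = 0.0779/(0.125·0.34) = 1.833.
The smallest integer exceeding 1.833 is 2.

2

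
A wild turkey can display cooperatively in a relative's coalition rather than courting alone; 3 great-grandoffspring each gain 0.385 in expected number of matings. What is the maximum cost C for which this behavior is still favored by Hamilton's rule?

r to a great-grandoffspring = 0.125 (three parent–offspring links: r = (1/2)^3 = 1/8).
Hamilton's rule: n·r·B > C, so the trait is favored while C < n·r·B = 3·0.125·0.385 = 0.144375.

0.144375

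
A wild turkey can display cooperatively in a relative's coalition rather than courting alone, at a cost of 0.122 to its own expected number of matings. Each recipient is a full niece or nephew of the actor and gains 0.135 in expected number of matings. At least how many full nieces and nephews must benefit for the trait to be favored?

r to a full niece or nephew = 0.25 (full aunt/uncle↔niece/nephew: two paths of length 3 through the shared grandparent pair: r = 2·(1/2)^3 = 1/4).
Hamilton's rule: n·r·B > C  ⇒  n > C/(r·B) = 0.122/(0.25·0.135) = 3.615.
The smallest integer exceeding 3.615 is 4.

4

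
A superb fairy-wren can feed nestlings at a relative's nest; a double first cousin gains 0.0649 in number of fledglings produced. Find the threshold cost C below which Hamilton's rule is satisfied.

r to a double first cousin = 0.25 (double first cousins share both grandparent pairs — four paths of length 4: r = 4·(1/2)^4 = 1/4).
Hamilton's rule: n·r·B > C, so the trait is favored while C < n·r·B = 1·0.25·0.0649 = 0.016225.

0.016225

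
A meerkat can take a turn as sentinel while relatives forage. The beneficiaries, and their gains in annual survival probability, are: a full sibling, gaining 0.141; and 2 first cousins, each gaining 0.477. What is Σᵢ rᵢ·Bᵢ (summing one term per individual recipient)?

r to a full sibling = 0.5 (full sibs share both parents — two paths of length 2: r = 2·(1/2)^2 = 1/2).
r to a first cousin = 1/8 (first cousins share one grandparent pair — two paths of length 4: r = 2·(1/2)^4 = 1/8).
Summing one r·B term per recipient: 1·0.5·0.141 + 2·0.125·0.477 = 0.18975.

0.18975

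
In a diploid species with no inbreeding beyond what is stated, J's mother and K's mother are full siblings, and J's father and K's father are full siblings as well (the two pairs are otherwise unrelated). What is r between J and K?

Wright's path rule: contributions from independent ancestry routes add.
J and K are related in two ways: first cousins through their mothers (r = 1/8) and first cousins through their fathers (r = 1/8) — i.e. double first cousins.
r = 1/8 + 1/8 = 1/4 = 0.25.

0.25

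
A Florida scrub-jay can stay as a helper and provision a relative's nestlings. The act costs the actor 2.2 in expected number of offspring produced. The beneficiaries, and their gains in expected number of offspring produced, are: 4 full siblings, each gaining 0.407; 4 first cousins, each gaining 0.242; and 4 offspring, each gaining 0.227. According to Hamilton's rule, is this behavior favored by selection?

No

Hamilton's rule: the trait is favored when the sum of r·B over every recipient exceeds the actor's cost C.
r to a full sibling = 0.5 (full sibs share both parents — two paths of length 2: r = 2·(1/2)^2 = 1/2).
r to a first cousin = 1/8 (first cousins share one grandparent pair — two paths of length 4: r = 2·(1/2)^4 = 1/8).
r to an offspring = 1/2 (one parent–offspring link: r = (1/2)^1 = 1/2).
Summing one r·B term per recipient: 4·0.5·0.407 + 4·0.125·0.242 + 4·0.5·0.227 = 1.389.
1.389 < 2.2: the indirect benefit is less than the cost.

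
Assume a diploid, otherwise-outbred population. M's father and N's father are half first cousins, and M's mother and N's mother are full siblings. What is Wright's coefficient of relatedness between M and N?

0.140625

Relatedness sums over independent paths through distinct common ancestors.
M and N are related in two ways: half second cousins through their fathers (r = 1/64) and first cousins through their mothers (r = 1/8).
r = 1/64 + 1/8 = 9/64 = 0.140625.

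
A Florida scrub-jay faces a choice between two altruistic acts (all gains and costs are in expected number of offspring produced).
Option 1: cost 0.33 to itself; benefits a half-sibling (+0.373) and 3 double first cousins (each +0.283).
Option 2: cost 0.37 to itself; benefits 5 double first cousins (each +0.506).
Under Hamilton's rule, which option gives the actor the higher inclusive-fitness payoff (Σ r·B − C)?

Option 2

Option 1: r to a half-sibling = 0.25.
Option 1: r to a double first cousin = 0.25.
Option 1: Σ r·B − C = (1·0.25·0.373 + 3·0.25·0.283) − 0.33 = -0.0245.
Option 2: r to a double first cousin = 0.25.
Option 2: Σ r·B − C = (5·0.25·0.506) − 0.37 = 0.2625.
Option 2 has the higher net inclusive-fitness payoff.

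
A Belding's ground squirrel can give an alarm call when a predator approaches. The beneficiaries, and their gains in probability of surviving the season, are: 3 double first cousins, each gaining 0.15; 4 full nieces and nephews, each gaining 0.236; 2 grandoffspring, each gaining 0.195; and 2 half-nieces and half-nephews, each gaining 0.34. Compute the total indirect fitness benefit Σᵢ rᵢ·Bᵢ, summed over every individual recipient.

0.531

r to a double first cousin = 1/4 (double first cousins share both grandparent pairs — four paths of length 4: r = 4·(1/2)^4 = 1/4).
r to a full niece or nephew = 1/4 (full aunt/uncle↔niece/nephew: two paths of length 3 through the shared grandparent pair: r = 2·(1/2)^3 = 1/4).
r to a grandoffspring = 1/4 (two parent–offspring links: r = (1/2)^2 = 1/4).
r to a half-niece or half-nephew = 0.125 (half-aunt/uncle↔niece/nephew: one path of length 3: r = (1/2)^3 = 1/8).
Summing one r·B term per recipient: 3·0.25·0.15 + 4·0.25·0.236 + 2·0.25·0.195 + 2·0.125·0.34 = 0.531.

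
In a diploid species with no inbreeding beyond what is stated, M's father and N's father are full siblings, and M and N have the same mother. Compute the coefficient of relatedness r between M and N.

Relatedness sums over independent paths through distinct common ancestors.
M and N are related in two ways: first cousins through their fathers (r = 1/8) and half-sibs through their shared mother (r = 1/4).
r = 1/8 + 1/4 = 0.375.

0.375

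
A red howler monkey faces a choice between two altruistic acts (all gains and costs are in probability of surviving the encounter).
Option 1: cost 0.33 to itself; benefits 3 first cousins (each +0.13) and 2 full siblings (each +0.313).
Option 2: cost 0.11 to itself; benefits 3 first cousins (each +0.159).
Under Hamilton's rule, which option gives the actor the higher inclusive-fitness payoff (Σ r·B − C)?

Option 1: r to a first cousin = 0.125.
Option 1: r to a full sibling = 0.5.
Option 1: Σ r·B − C = (3·0.125·0.13 + 2·0.5·0.313) − 0.33 = 0.03175.
Option 2: r to a first cousin = 0.125.
Option 2: Σ r·B − C = (3·0.125·0.159) − 0.11 = -0.050375.
Option 1 has the higher net inclusive-fitness payoff.

Option 1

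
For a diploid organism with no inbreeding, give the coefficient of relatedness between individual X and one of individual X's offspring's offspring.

Each parent–offspring link contributes a factor of 1/2, and independent paths through distinct common ancestors add.
Two parent–offspring links: r = (1/2)^2 = 1/4.

0.25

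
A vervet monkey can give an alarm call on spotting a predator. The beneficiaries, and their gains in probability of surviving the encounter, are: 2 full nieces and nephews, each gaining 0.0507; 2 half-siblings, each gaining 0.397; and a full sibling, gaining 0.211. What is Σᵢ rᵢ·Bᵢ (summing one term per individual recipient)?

r to a full niece or nephew = 1/4 (full aunt/uncle↔niece/nephew: two paths of length 3 through the shared grandparent pair: r = 2·(1/2)^3 = 1/4).
r to a half-sibling = 0.25 (half-sibs share one parent — one path of length 2: r = (1/2)^2 = 1/4).
r to a full sibling = 0.5 (full sibs share both parents — two paths of length 2: r = 2·(1/2)^2 = 1/2).
Summing one r·B term per recipient: 2·0.25·0.0507 + 2·0.25·0.397 + 1·0.5·0.211 = 0.32935.

0.32935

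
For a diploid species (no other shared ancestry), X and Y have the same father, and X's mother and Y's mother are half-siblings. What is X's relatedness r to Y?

0.3125

Relatedness sums over independent paths through distinct common ancestors.
X and Y are related in two ways: half-sibs through their shared father (r = 1/4) and half first cousins through their mothers (r = 1/16).
r = 1/4 + 1/16 = 0.3125.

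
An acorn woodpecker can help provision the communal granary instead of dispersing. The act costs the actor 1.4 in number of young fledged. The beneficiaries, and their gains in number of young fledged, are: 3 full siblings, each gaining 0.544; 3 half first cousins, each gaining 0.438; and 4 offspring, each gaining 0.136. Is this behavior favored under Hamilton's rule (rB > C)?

Hamilton's rule: the trait is favored when the sum of r·B over every recipient exceeds the actor's cost C.
r to a full sibling = 1/2 (full sibs share both parents — two paths of length 2: r = 2·(1/2)^2 = 1/2).
r to a half first cousin = 1/16 (half first cousins share one grandparent — one path of length 4: r = (1/2)^4 = 1/16).
r to an offspring = 1/2 (one parent–offspring link: r = (1/2)^1 = 1/2).
Summing one r·B term per recipient: 3·0.5·0.544 + 3·0.0625·0.438 + 4·0.5·0.136 = 1.170125.
1.170125 < 1.4: the indirect benefit is less than the cost.

No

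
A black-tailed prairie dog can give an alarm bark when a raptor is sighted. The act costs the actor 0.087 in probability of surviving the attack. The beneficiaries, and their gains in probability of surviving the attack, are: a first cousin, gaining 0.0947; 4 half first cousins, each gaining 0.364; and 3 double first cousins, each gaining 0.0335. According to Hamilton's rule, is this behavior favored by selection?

Yes

Hamilton's rule: the trait is favored when the sum of r·B over every recipient exceeds the actor's cost C.
r to a first cousin = 1/8 (first cousins share one grandparent pair — two paths of length 4: r = 2·(1/2)^4 = 1/8).
r to a half first cousin = 0.0625 (half first cousins share one grandparent — one path of length 4: r = (1/2)^4 = 1/16).
r to a double first cousin = 0.25 (double first cousins share both grandparent pairs — four paths of length 4: r = 4·(1/2)^4 = 1/4).
Summing one r·B term per recipient: 1·0.125·0.0947 + 4·0.0625·0.364 + 3·0.25·0.0335 = 0.1279625.
0.1279625 > 0.087: the indirect benefit exceeds the cost.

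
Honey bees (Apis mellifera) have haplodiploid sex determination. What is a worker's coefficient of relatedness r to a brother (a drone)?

0.25

Her haploid brother carries none of their father's genes and a random half of their mother's genome; that half matches the maternal half of her own genome with probability 1/2: r = 1/2 · 1/2 = 1/4.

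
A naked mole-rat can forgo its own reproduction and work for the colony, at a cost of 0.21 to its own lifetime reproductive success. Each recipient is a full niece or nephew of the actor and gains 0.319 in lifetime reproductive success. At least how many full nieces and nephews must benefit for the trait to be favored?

r to a full niece or nephew = 0.25 (full aunt/uncle↔niece/nephew: two paths of length 3 through the shared grandparent pair: r = 2·(1/2)^3 = 1/4).
Hamilton's rule: n·r·B > C  ⇒  n > C/(r·B) = 0.21/(0.25·0.319) = 2.633.
The smallest integer exceeding 2.633 is 3.

3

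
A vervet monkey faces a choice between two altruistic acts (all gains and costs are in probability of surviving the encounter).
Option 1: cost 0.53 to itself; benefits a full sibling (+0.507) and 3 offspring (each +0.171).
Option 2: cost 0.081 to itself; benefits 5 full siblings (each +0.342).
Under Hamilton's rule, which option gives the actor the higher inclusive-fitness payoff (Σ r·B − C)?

Option 1: r to a full sibling = 0.5.
Option 1: r to an offspring = 0.5.
Option 1: Σ r·B − C = (1·0.5·0.507 + 3·0.5·0.171) − 0.53 = -0.02.
Option 2: r to a full sibling = 0.5.
Option 2: Σ r·B − C = (5·0.5·0.342) − 0.081 = 0.774.
Option 2 has the higher net inclusive-fitness payoff.

Option 2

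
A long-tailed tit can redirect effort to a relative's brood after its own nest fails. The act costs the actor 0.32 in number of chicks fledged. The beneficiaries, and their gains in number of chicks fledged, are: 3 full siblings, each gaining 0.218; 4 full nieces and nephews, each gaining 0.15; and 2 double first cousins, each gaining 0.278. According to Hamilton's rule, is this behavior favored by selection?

Hamilton's rule: the trait is favored when the sum of r·B over every recipient exceeds the actor's cost C.
r to a full sibling = 0.5 (full sibs share both parents — two paths of length 2: r = 2·(1/2)^2 = 1/2).
r to a full niece or nephew = 1/4 (full aunt/uncle↔niece/nephew: two paths of length 3 through the shared grandparent pair: r = 2·(1/2)^3 = 1/4).
r to a double first cousin = 1/4 (double first cousins share both grandparent pairs — four paths of length 4: r = 4·(1/2)^4 = 1/4).
Summing one r·B term per recipient: 3·0.5·0.218 + 4·0.25·0.15 + 2·0.25·0.278 = 0.616.
0.616 > 0.32: the indirect benefit exceeds the cost.

Yes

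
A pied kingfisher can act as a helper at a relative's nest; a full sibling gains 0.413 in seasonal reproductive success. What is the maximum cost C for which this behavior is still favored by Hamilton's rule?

r to a full sibling = 1/2 (full sibs share both parents — two paths of length 2: r = 2·(1/2)^2 = 1/2).
Hamilton's rule: n·r·B > C, so the trait is favored while C < n·r·B = 1·0.5·0.413 = 0.2065.

0.2065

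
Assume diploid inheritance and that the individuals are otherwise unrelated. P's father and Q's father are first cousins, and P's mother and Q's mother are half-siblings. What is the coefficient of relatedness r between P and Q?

With two independent routes of shared ancestry, r is the sum of the two contributions.
P and Q are related in two ways: second cousins through their fathers (r = 1/32) and half first cousins through their mothers (r = 1/16).
r = 1/32 + 1/16 = 0.09375.

0.09375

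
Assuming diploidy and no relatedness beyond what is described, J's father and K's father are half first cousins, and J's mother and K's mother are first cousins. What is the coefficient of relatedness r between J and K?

0.046875

Independent pedigree routes through distinct common ancestors add.
J and K are related in two ways: half second cousins through their fathers (r = 1/64) and second cousins through their mothers (r = 1/32).
r = 1/64 + 1/32 = 0.046875.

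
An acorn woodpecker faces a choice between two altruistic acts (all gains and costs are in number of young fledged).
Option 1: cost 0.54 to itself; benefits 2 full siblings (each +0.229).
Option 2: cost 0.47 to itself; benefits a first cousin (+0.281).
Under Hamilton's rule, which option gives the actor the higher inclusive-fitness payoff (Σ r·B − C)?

Option 1: r to a full sibling = 0.5.
Option 1: Σ r·B − C = (2·0.5·0.229) − 0.54 = -0.311.
Option 2: r to a first cousin = 0.125.
Option 2: Σ r·B − C = (1·0.125·0.281) − 0.47 = -0.434875.
Option 1 has the higher net inclusive-fitness payoff.

Option 1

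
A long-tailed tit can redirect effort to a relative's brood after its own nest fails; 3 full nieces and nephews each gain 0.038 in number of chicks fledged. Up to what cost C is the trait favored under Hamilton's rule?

r to a full niece or nephew = 0.25 (full aunt/uncle↔niece/nephew: two paths of length 3 through the shared grandparent pair: r = 2·(1/2)^3 = 1/4).
Hamilton's rule: n·r·B > C, so the trait is favored while C < n·r·B = 3·0.25·0.038 = 0.0285.

0.0285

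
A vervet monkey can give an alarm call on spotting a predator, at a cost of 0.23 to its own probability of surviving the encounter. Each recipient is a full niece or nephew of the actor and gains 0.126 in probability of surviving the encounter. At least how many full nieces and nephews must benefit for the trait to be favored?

8

r to a full niece or nephew = 1/4 (full aunt/uncle↔niece/nephew: two paths of length 3 through the shared grandparent pair: r = 2·(1/2)^3 = 1/4).
Hamilton's rule: n·r·B > C  ⇒  n > C/(r·B) = 0.23/(0.25·0.126) = 7.302.
The smallest integer exceeding 7.302 is 8.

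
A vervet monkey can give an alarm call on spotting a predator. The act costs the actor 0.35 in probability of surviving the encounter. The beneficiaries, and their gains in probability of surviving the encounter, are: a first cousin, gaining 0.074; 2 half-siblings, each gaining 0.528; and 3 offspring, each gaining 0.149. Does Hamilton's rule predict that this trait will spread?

Yes

Hamilton's rule: the trait is favored when the sum of r·B over every recipient exceeds the actor's cost C.
r to a first cousin = 1/8 (first cousins share one grandparent pair — two paths of length 4: r = 2·(1/2)^4 = 1/8).
r to a half-sibling = 1/4 (half-sibs share one parent — one path of length 2: r = (1/2)^2 = 1/4).
r to an offspring = 0.5 (one parent–offspring link: r = (1/2)^1 = 1/2).
Summing one r·B term per recipient: 1·0.125·0.074 + 2·0.25·0.528 + 3·0.5·0.149 = 0.49675.
0.49675 > 0.35: the indirect benefit exceeds the cost.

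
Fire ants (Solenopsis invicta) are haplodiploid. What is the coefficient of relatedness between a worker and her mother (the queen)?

0.5

One meiotic link between diploid queen and diploid daughter: r = 1/2.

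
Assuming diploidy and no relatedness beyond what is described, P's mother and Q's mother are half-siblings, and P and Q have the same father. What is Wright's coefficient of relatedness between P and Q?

Relatedness sums over independent paths through distinct common ancestors.
P and Q are related in two ways: half first cousins through their mothers (r = 1/16) and half-sibs through their shared father (r = 1/4).
r = 1/16 + 1/4 = 0.3125.

0.3125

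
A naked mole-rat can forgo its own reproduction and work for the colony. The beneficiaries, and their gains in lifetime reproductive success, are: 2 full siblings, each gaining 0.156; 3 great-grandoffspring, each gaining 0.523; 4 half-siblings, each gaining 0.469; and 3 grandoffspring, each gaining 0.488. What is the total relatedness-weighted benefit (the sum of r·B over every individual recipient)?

1.187125

r to a full sibling = 1/2 (full sibs share both parents — two paths of length 2: r = 2·(1/2)^2 = 1/2).
r to a great-grandoffspring = 1/8 (three parent–offspring links: r = (1/2)^3 = 1/8).
r to a half-sibling = 1/4 (half-sibs share one parent — one path of length 2: r = (1/2)^2 = 1/4).
r to a grandoffspring = 0.25 (two parent–offspring links: r = (1/2)^2 = 1/4).
Summing one r·B term per recipient: 2·0.5·0.156 + 3·0.125·0.523 + 4·0.25·0.469 + 3·0.25·0.488 = 1.187125.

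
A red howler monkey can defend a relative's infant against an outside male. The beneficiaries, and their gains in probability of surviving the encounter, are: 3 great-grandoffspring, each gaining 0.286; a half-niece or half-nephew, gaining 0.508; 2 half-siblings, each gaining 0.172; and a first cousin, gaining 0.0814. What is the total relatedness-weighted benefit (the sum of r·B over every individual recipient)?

r to a great-grandoffspring = 1/8 (three parent–offspring links: r = (1/2)^3 = 1/8).
r to a half-niece or half-nephew = 0.125 (half-aunt/uncle↔niece/nephew: one path of length 3: r = (1/2)^3 = 1/8).
r to a half-sibling = 0.25 (half-sibs share one parent — one path of length 2: r = (1/2)^2 = 1/4).
r to a first cousin = 1/8 (first cousins share one grandparent pair — two paths of length 4: r = 2·(1/2)^4 = 1/8).
Summing one r·B term per recipient: 3·0.125·0.286 + 1·0.125·0.508 + 2·0.25·0.172 + 1·0.125·0.0814 = 0.266925.

0.266925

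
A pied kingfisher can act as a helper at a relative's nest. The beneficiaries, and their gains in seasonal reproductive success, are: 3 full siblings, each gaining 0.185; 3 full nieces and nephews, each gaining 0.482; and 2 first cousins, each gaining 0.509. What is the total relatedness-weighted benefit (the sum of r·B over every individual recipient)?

r to a full sibling = 0.5 (full sibs share both parents — two paths of length 2: r = 2·(1/2)^2 = 1/2).
r to a full niece or nephew = 1/4 (full aunt/uncle↔niece/nephew: two paths of length 3 through the shared grandparent pair: r = 2·(1/2)^3 = 1/4).
r to a first cousin = 0.125 (first cousins share one grandparent pair — two paths of length 4: r = 2·(1/2)^4 = 1/8).
Summing one r·B term per recipient: 3·0.5·0.185 + 3·0.25·0.482 + 2·0.125·0.509 = 0.76625.

0.76625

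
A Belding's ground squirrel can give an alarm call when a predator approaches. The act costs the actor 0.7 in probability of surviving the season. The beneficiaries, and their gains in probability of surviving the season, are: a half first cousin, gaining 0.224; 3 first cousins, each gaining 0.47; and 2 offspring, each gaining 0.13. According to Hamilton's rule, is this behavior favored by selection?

No

Hamilton's rule: the trait is favored when the sum of r·B over every recipient exceeds the actor's cost C.
r to a half first cousin = 0.0625 (half first cousins share one grandparent — one path of length 4: r = (1/2)^4 = 1/16).
r to a first cousin = 0.125 (first cousins share one grandparent pair — two paths of length 4: r = 2·(1/2)^4 = 1/8).
r to an offspring = 1/2 (one parent–offspring link: r = (1/2)^1 = 1/2).
Summing one r·B term per recipient: 1·0.0625·0.224 + 3·0.125·0.47 + 2·0.5·0.13 = 0.32025.
0.32025 < 0.7: the indirect benefit is less than the cost.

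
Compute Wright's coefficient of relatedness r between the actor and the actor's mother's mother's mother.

0.125

Each parent–offspring link contributes a factor of 1/2, and independent paths through distinct common ancestors add.
Three parent–offspring links: r = (1/2)^3 = 1/8.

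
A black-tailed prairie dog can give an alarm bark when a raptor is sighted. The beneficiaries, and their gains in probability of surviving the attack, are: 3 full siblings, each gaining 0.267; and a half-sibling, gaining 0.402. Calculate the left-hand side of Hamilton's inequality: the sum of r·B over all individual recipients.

r to a full sibling = 0.5 (full sibs share both parents — two paths of length 2: r = 2·(1/2)^2 = 1/2).
r to a half-sibling = 0.25 (half-sibs share one parent — one path of length 2: r = (1/2)^2 = 1/4).
Summing one r·B term per recipient: 3·0.5·0.267 + 1·0.25·0.402 = 0.501.

0.501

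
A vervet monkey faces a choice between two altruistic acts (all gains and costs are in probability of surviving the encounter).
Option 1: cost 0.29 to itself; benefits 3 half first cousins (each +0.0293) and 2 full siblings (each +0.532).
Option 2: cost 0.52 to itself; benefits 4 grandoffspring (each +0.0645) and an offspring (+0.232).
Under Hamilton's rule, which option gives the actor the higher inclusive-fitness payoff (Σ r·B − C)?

Option 1

Option 1: r to a half first cousin = 0.0625.
Option 1: r to a full sibling = 0.5.
Option 1: Σ r·B − C = (3·0.0625·0.0293 + 2·0.5·0.532) − 0.29 = 0.24749375.
Option 2: r to a grandoffspring = 0.25.
Option 2: r to an offspring = 0.5.
Option 2: Σ r·B − C = (4·0.25·0.0645 + 1·0.5·0.232) − 0.52 = -0.3395.
Option 1 has the higher net inclusive-fitness payoff.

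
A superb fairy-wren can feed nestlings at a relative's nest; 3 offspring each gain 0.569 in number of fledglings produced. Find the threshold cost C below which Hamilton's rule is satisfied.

r to an offspring = 1/2 (one parent–offspring link: r = (1/2)^1 = 1/2).
Hamilton's rule: n·r·B > C, so the trait is favored while C < n·r·B = 3·0.5·0.569 = 0.8535.

0.8535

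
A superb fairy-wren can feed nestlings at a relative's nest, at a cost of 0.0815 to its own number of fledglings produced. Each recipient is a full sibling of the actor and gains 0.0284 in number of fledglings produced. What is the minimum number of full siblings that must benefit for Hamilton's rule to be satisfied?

r to a full sibling = 0.5 (full sibs share both parents — two paths of length 2: r = 2·(1/2)^2 = 1/2).
Hamilton's rule: n·r·B > C  ⇒  n > C/(r·B) = 0.0815/(0.5·0.0284) = 5.739.
The smallest integer exceeding 5.739 is 6.

6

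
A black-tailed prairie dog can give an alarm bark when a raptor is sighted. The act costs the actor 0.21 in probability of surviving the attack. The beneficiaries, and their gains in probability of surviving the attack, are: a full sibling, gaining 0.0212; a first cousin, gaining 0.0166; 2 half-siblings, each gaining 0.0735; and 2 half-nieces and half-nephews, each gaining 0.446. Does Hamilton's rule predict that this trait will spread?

No

Hamilton's rule: the trait is favored when the sum of r·B over every recipient exceeds the actor's cost C.
r to a full sibling = 0.5 (full sibs share both parents — two paths of length 2: r = 2·(1/2)^2 = 1/2).
r to a first cousin = 0.125 (first cousins share one grandparent pair — two paths of length 4: r = 2·(1/2)^4 = 1/8).
r to a half-sibling = 0.25 (half-sibs share one parent — one path of length 2: r = (1/2)^2 = 1/4).
r to a half-niece or half-nephew = 0.125 (half-aunt/uncle↔niece/nephew: one path of length 3: r = (1/2)^3 = 1/8).
Summing one r·B term per recipient: 1·0.5·0.0212 + 1·0.125·0.0166 + 2·0.25·0.0735 + 2·0.125·0.446 = 0.160925.
0.160925 < 0.21: the indirect benefit is less than the cost.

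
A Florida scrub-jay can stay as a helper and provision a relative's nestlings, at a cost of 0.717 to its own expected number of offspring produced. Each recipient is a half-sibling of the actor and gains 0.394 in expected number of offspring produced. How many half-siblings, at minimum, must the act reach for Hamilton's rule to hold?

r to a half-sibling = 1/4 (half-sibs share one parent — one path of length 2: r = (1/2)^2 = 1/4).
Hamilton's rule: n·r·B > C  ⇒  n > C/(r·B) = 0.717/(0.25·0.394) = 7.279.
The smallest integer exceeding 7.279 is 8.

8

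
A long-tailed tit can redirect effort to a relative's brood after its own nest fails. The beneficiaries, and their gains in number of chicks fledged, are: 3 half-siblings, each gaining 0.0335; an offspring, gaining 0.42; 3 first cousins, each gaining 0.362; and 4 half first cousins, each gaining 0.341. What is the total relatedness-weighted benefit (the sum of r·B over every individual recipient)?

0.456125

r to a half-sibling = 1/4 (half-sibs share one parent — one path of length 2: r = (1/2)^2 = 1/4).
r to an offspring = 0.5 (one parent–offspring link: r = (1/2)^1 = 1/2).
r to a first cousin = 1/8 (first cousins share one grandparent pair — two paths of length 4: r = 2·(1/2)^4 = 1/8).
r to a half first cousin = 0.0625 (half first cousins share one grandparent — one path of length 4: r = (1/2)^4 = 1/16).
Summing one r·B term per recipient: 3·0.25·0.0335 + 1·0.5·0.42 + 3·0.125·0.362 + 4·0.0625·0.341 = 0.456125.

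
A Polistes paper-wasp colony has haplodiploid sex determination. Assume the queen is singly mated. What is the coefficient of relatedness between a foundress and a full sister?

0.75

Haplodiploid full sisters inherit their father's entire haploid genome identically (contributing 1/2) and on average half of their mother's contribution (1/2 · 1/2 = 1/4); r = 1/2 + 1/4 = 3/4.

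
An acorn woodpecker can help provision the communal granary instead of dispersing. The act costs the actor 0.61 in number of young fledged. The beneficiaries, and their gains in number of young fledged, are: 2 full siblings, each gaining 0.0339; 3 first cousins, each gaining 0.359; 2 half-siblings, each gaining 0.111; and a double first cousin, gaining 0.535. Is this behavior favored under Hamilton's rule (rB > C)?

Hamilton's rule: the trait is favored when the sum of r·B over every recipient exceeds the actor's cost C.
r to a full sibling = 1/2 (full sibs share both parents — two paths of length 2: r = 2·(1/2)^2 = 1/2).
r to a first cousin = 1/8 (first cousins share one grandparent pair — two paths of length 4: r = 2·(1/2)^4 = 1/8).
r to a half-sibling = 1/4 (half-sibs share one parent — one path of length 2: r = (1/2)^2 = 1/4).
r to a double first cousin = 0.25 (double first cousins share both grandparent pairs — four paths of length 4: r = 4·(1/2)^4 = 1/4).
Summing one r·B term per recipient: 2·0.5·0.0339 + 3·0.125·0.359 + 2·0.25·0.111 + 1·0.25·0.535 = 0.357775.
0.357775 < 0.61: the indirect benefit is less than the cost.

No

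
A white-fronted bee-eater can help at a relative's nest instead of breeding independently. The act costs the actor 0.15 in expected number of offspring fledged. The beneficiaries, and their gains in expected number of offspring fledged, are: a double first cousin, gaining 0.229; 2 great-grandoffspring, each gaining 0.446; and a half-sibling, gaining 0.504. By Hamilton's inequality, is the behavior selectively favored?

Yes

Hamilton's rule: the trait is favored when the sum of r·B over every recipient exceeds the actor's cost C.
r to a double first cousin = 0.25 (double first cousins share both grandparent pairs — four paths of length 4: r = 4·(1/2)^4 = 1/4).
r to a great-grandoffspring = 0.125 (three parent–offspring links: r = (1/2)^3 = 1/8).
r to a half-sibling = 0.25 (half-sibs share one parent — one path of length 2: r = (1/2)^2 = 1/4).
Summing one r·B term per recipient: 1·0.25·0.229 + 2·0.125·0.446 + 1·0.25·0.504 = 0.29475.
0.29475 > 0.15: the indirect benefit exceeds the cost.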